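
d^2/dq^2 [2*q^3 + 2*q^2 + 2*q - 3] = 12*q + 4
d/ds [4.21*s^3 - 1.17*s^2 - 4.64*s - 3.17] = 12.63*s^2 - 2.34*s - 4.64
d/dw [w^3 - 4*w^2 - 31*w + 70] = 3*w^2 - 8*w - 31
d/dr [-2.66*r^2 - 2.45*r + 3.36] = -5.32*r - 2.45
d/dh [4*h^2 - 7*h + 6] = 8*h - 7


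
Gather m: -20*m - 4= -20*m - 4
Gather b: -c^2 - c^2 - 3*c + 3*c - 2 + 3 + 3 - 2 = 2 - 2*c^2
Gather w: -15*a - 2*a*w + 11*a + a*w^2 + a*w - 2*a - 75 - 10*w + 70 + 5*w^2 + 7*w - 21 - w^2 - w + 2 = -6*a + w^2*(a + 4) + w*(-a - 4) - 24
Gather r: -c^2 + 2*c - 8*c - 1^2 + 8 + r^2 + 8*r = -c^2 - 6*c + r^2 + 8*r + 7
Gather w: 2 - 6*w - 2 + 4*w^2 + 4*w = 4*w^2 - 2*w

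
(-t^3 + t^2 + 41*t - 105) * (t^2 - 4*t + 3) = -t^5 + 5*t^4 + 34*t^3 - 266*t^2 + 543*t - 315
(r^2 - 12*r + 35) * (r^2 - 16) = r^4 - 12*r^3 + 19*r^2 + 192*r - 560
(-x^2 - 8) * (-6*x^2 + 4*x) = 6*x^4 - 4*x^3 + 48*x^2 - 32*x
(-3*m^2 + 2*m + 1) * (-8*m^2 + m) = 24*m^4 - 19*m^3 - 6*m^2 + m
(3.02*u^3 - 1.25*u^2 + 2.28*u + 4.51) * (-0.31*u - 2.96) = -0.9362*u^4 - 8.5517*u^3 + 2.9932*u^2 - 8.1469*u - 13.3496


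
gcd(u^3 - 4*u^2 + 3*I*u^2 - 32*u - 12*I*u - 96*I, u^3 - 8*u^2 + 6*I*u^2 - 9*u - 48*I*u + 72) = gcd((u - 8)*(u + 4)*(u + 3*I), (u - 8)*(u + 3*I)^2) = u^2 + u*(-8 + 3*I) - 24*I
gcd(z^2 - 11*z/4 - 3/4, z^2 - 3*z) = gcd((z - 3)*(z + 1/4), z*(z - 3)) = z - 3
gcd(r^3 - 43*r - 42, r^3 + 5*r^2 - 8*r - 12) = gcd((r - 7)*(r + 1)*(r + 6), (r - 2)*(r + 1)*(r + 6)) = r^2 + 7*r + 6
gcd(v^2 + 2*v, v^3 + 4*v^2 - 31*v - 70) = v + 2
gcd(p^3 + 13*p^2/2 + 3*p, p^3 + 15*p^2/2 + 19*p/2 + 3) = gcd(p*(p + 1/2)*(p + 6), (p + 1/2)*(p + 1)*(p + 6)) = p^2 + 13*p/2 + 3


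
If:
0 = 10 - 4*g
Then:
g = 5/2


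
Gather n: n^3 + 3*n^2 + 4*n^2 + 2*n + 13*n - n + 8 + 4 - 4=n^3 + 7*n^2 + 14*n + 8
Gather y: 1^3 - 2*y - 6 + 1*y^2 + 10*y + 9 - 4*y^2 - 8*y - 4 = -3*y^2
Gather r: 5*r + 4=5*r + 4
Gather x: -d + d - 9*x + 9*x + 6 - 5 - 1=0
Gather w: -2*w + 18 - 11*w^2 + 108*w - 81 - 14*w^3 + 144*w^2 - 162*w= -14*w^3 + 133*w^2 - 56*w - 63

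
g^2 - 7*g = g*(g - 7)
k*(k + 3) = k^2 + 3*k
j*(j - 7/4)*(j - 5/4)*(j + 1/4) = j^4 - 11*j^3/4 + 23*j^2/16 + 35*j/64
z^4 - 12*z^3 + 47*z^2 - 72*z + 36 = (z - 6)*(z - 3)*(z - 2)*(z - 1)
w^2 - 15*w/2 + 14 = (w - 4)*(w - 7/2)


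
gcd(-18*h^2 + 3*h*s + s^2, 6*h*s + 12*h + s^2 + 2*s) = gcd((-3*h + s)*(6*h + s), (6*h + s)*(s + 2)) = 6*h + s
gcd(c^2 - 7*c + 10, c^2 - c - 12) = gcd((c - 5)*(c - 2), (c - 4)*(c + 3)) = 1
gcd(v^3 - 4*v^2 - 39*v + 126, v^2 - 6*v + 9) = v - 3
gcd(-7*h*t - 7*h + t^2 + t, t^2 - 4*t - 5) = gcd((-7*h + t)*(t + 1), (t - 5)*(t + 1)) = t + 1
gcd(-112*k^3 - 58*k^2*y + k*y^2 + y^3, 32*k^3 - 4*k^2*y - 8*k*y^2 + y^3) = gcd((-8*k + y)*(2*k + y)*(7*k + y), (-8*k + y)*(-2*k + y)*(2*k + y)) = -16*k^2 - 6*k*y + y^2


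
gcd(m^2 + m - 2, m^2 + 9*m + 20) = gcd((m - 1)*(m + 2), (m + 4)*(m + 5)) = 1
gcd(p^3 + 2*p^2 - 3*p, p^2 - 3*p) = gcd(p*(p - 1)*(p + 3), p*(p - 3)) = p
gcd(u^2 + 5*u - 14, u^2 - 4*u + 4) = u - 2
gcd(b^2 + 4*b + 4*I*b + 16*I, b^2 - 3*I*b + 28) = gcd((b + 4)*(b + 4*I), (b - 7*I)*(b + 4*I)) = b + 4*I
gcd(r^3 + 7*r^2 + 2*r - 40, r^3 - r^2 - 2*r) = r - 2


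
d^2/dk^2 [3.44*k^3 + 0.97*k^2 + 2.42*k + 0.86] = 20.64*k + 1.94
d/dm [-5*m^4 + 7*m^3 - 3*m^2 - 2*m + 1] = -20*m^3 + 21*m^2 - 6*m - 2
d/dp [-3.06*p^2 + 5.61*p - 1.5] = 5.61 - 6.12*p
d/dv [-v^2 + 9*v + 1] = 9 - 2*v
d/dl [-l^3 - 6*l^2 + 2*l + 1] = -3*l^2 - 12*l + 2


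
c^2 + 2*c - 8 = (c - 2)*(c + 4)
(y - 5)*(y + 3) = y^2 - 2*y - 15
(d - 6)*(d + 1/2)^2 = d^3 - 5*d^2 - 23*d/4 - 3/2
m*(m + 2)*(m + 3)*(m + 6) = m^4 + 11*m^3 + 36*m^2 + 36*m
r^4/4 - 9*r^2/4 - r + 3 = (r/2 + 1)^2*(r - 3)*(r - 1)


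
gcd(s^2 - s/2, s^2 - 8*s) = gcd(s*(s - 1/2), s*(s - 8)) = s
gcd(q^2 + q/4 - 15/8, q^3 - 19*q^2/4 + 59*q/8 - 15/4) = q - 5/4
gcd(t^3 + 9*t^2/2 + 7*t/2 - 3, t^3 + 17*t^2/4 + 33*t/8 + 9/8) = t + 3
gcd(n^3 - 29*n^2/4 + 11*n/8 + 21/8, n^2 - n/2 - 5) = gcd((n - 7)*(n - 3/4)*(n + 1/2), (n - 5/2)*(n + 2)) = 1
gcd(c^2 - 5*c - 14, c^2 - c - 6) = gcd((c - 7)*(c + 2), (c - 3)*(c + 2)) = c + 2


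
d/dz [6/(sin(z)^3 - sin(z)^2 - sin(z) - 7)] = 6*(-3*sin(z)^2 + 2*sin(z) + 1)*cos(z)/(-sin(z)^3 + sin(z)^2 + sin(z) + 7)^2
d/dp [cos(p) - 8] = -sin(p)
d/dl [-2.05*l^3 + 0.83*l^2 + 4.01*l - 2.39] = -6.15*l^2 + 1.66*l + 4.01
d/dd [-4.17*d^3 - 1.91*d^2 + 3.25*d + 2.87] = -12.51*d^2 - 3.82*d + 3.25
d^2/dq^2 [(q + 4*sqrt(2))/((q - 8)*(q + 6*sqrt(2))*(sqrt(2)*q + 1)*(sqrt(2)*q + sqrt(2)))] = (12*sqrt(2)*q^7 - 112*sqrt(2)*q^6 + 368*q^6 - 3318*q^5 + 2349*sqrt(2)*q^5 - 18501*sqrt(2)*q^4 + 16818*q^4 - 74900*q^3 + 47453*sqrt(2)*q^3 + 9072*sqrt(2)*q^2 + 192696*q^2 + 111120*sqrt(2)*q + 188832*q + 30912*sqrt(2) + 103232)/(2*sqrt(2)*q^12 - 42*sqrt(2)*q^11 + 78*q^11 - 1638*q^10 + 789*sqrt(2)*q^10 - 11417*sqrt(2)*q^9 + 12727*q^9 - 66339*q^8 + 68079*sqrt(2)*q^8 - 74907*sqrt(2)*q^7 + 311415*q^7 - 134170*sqrt(2)*q^6 - 185731*q^6 - 2777424*q^5 - 761670*sqrt(2)*q^5 - 3430752*sqrt(2)*q^4 - 4230408*q^4 - 4381776*sqrt(2)*q^3 - 4367168*q^3 - 3773952*q^2 - 2093184*sqrt(2)*q^2 - 1437696*q - 580608*sqrt(2)*q - 221184*sqrt(2))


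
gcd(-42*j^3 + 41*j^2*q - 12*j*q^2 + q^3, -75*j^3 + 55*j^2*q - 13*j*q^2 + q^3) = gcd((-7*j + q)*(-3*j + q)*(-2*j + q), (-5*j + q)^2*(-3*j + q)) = -3*j + q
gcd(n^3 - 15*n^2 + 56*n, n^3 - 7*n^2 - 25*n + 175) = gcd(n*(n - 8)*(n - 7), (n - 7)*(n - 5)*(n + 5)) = n - 7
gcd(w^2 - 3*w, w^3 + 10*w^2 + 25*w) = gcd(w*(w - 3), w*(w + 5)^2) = w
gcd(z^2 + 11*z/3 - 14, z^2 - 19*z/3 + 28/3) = z - 7/3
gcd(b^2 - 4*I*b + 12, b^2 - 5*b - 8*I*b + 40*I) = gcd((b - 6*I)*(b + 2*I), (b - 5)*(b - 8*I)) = 1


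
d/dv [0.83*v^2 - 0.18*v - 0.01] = 1.66*v - 0.18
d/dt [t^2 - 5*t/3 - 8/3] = 2*t - 5/3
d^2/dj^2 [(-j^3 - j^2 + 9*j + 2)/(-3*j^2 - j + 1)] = 32*(-5*j^3 - 3*j^2 - 6*j - 1)/(27*j^6 + 27*j^5 - 18*j^4 - 17*j^3 + 6*j^2 + 3*j - 1)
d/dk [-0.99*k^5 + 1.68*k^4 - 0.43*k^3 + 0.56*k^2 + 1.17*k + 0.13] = -4.95*k^4 + 6.72*k^3 - 1.29*k^2 + 1.12*k + 1.17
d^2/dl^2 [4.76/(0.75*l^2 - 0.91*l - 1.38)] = (5.355*l^2 - 6.4974*l - 4.76*(1.5*l - 0.91)*(3.0*l - 1.82) - 9.8532)/(-0.75*l^2 + 0.91*l + 1.38)^3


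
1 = 1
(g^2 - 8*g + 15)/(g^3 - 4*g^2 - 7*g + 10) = (g - 3)/(g^2 + g - 2)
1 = 1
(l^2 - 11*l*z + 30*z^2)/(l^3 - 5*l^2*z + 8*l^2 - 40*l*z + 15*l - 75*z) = (l - 6*z)/(l^2 + 8*l + 15)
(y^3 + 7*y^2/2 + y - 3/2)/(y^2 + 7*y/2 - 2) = (y^2 + 4*y + 3)/(y + 4)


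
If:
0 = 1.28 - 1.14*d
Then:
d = 1.12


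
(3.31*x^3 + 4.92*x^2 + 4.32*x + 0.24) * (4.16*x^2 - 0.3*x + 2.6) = 13.7696*x^5 + 19.4742*x^4 + 25.1012*x^3 + 12.4944*x^2 + 11.16*x + 0.624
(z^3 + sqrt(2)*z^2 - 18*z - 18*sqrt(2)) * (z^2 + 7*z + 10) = z^5 + sqrt(2)*z^4 + 7*z^4 - 8*z^3 + 7*sqrt(2)*z^3 - 126*z^2 - 8*sqrt(2)*z^2 - 180*z - 126*sqrt(2)*z - 180*sqrt(2)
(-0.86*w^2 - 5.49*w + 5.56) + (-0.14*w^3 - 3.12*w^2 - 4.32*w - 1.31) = -0.14*w^3 - 3.98*w^2 - 9.81*w + 4.25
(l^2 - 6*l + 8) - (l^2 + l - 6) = 14 - 7*l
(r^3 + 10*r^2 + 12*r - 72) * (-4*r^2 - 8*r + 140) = -4*r^5 - 48*r^4 + 12*r^3 + 1592*r^2 + 2256*r - 10080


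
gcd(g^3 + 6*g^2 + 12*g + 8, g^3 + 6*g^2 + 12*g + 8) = g^3 + 6*g^2 + 12*g + 8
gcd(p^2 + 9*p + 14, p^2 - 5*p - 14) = p + 2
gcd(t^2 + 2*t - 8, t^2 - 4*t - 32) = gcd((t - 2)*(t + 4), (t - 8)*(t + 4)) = t + 4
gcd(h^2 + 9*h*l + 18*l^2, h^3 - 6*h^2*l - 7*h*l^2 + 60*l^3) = h + 3*l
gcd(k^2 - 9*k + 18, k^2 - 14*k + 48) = k - 6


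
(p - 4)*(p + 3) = p^2 - p - 12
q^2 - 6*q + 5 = (q - 5)*(q - 1)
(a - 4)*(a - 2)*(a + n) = a^3 + a^2*n - 6*a^2 - 6*a*n + 8*a + 8*n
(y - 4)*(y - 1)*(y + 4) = y^3 - y^2 - 16*y + 16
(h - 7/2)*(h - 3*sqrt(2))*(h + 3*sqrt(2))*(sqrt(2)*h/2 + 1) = sqrt(2)*h^4/2 - 7*sqrt(2)*h^3/4 + h^3 - 9*sqrt(2)*h^2 - 7*h^2/2 - 18*h + 63*sqrt(2)*h/2 + 63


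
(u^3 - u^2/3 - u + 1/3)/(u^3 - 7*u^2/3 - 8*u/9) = 3*(-3*u^3 + u^2 + 3*u - 1)/(u*(-9*u^2 + 21*u + 8))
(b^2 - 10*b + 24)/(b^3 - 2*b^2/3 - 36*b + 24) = 3*(b - 4)/(3*b^2 + 16*b - 12)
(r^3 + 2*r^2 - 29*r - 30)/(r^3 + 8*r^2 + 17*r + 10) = (r^2 + r - 30)/(r^2 + 7*r + 10)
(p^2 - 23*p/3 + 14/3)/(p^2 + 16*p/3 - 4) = (p - 7)/(p + 6)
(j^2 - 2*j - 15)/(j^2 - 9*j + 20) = (j + 3)/(j - 4)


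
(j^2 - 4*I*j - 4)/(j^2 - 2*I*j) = (j - 2*I)/j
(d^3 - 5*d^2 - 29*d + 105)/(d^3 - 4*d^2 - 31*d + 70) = (d - 3)/(d - 2)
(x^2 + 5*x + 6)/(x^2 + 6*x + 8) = (x + 3)/(x + 4)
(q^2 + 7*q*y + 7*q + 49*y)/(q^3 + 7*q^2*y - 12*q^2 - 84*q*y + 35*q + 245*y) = (q + 7)/(q^2 - 12*q + 35)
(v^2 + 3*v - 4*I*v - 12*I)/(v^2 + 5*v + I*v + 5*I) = (v^2 + v*(3 - 4*I) - 12*I)/(v^2 + v*(5 + I) + 5*I)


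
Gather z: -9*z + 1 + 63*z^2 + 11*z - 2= 63*z^2 + 2*z - 1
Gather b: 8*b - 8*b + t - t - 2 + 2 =0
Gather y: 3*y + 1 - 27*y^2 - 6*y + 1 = -27*y^2 - 3*y + 2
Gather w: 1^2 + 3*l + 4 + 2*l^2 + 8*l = 2*l^2 + 11*l + 5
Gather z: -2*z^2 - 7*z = -2*z^2 - 7*z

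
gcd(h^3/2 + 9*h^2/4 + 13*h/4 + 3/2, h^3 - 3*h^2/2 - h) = 1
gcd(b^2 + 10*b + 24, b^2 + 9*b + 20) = b + 4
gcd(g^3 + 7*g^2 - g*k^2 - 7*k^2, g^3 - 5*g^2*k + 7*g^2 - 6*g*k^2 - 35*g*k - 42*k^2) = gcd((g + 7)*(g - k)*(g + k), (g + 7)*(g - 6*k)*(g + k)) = g^2 + g*k + 7*g + 7*k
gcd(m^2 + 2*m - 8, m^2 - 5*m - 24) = 1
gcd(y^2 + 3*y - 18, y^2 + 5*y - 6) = y + 6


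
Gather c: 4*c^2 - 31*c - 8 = 4*c^2 - 31*c - 8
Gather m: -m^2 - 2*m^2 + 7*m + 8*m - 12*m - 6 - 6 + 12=-3*m^2 + 3*m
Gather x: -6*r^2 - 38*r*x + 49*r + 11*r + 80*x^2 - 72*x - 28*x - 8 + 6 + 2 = -6*r^2 + 60*r + 80*x^2 + x*(-38*r - 100)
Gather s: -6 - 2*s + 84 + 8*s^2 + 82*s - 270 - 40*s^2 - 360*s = -32*s^2 - 280*s - 192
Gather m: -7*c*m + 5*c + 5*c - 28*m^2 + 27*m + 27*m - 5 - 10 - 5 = 10*c - 28*m^2 + m*(54 - 7*c) - 20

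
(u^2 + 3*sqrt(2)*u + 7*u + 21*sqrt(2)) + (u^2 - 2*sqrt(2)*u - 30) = 2*u^2 + sqrt(2)*u + 7*u - 30 + 21*sqrt(2)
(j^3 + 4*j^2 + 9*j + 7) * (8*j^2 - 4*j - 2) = 8*j^5 + 28*j^4 + 54*j^3 + 12*j^2 - 46*j - 14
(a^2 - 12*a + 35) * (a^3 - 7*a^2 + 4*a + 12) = a^5 - 19*a^4 + 123*a^3 - 281*a^2 - 4*a + 420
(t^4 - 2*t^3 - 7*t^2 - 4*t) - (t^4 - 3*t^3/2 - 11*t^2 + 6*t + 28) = -t^3/2 + 4*t^2 - 10*t - 28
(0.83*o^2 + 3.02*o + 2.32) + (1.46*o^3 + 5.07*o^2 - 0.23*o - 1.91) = 1.46*o^3 + 5.9*o^2 + 2.79*o + 0.41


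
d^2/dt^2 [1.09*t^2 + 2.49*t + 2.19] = 2.18000000000000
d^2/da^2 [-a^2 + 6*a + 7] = -2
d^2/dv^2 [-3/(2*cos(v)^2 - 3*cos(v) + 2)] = 3*(-16*sin(v)^4 + sin(v)^2 - 57*cos(v)/2 + 9*cos(3*v)/2 + 25)/(2*sin(v)^2 + 3*cos(v) - 4)^3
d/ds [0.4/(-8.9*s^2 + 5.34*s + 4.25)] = (7.12*s - 2.136)/(-8.9*s^2 + 5.34*s + 4.25)^2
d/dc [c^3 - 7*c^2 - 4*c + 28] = 3*c^2 - 14*c - 4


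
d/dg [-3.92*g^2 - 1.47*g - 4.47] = -7.84*g - 1.47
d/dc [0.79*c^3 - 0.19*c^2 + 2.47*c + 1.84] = 2.37*c^2 - 0.38*c + 2.47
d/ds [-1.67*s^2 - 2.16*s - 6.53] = -3.34*s - 2.16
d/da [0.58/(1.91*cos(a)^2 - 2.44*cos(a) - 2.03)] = (2.2156*cos(a) - 1.4152)*sin(a)/(-1.91*cos(a)^2 + 2.44*cos(a) + 2.03)^2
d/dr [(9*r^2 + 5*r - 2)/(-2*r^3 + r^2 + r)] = 2*(9*r^4 + 10*r^3 - 4*r^2 + 2*r + 1)/(r^2*(4*r^4 - 4*r^3 - 3*r^2 + 2*r + 1))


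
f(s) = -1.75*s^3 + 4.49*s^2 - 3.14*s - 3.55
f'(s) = -5.25*s^2 + 8.98*s - 3.14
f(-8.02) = 1213.17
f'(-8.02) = -412.84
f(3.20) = -24.96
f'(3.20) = -28.16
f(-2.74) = 74.76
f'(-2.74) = -67.16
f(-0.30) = -2.16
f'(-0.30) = -6.31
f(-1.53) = 18.03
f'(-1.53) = -29.17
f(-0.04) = -3.42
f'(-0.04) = -3.51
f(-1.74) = 24.73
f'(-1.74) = -34.66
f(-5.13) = 366.98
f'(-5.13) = -187.37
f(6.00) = -238.75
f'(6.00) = -138.26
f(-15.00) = 6960.05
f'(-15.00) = -1319.09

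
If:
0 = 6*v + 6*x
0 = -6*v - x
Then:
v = 0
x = 0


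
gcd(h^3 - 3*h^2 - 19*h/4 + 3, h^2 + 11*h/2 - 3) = h - 1/2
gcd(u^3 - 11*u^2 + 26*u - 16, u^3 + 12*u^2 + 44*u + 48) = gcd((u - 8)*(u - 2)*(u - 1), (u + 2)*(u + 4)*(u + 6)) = 1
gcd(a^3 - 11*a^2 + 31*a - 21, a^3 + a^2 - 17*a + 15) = a^2 - 4*a + 3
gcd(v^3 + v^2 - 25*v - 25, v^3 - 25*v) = v^2 - 25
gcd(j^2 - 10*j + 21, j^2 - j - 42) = j - 7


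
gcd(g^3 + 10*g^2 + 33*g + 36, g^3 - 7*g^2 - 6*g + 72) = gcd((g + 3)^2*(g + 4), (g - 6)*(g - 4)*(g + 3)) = g + 3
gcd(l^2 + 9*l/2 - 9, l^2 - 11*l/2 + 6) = l - 3/2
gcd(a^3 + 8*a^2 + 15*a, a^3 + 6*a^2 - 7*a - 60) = a + 5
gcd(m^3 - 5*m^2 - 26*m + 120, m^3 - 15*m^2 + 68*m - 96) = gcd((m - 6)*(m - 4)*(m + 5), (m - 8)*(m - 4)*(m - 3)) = m - 4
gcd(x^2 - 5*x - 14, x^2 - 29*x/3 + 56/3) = x - 7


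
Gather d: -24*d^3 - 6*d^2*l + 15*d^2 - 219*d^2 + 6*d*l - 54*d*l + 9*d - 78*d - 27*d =-24*d^3 + d^2*(-6*l - 204) + d*(-48*l - 96)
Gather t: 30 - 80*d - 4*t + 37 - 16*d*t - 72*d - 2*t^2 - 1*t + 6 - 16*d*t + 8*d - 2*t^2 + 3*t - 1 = -144*d - 4*t^2 + t*(-32*d - 2) + 72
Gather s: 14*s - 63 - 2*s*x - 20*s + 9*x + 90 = s*(-2*x - 6) + 9*x + 27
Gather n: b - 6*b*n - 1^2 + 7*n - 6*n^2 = b - 6*n^2 + n*(7 - 6*b) - 1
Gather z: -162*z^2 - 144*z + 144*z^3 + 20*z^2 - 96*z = 144*z^3 - 142*z^2 - 240*z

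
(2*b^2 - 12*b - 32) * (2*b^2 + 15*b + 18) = 4*b^4 + 6*b^3 - 208*b^2 - 696*b - 576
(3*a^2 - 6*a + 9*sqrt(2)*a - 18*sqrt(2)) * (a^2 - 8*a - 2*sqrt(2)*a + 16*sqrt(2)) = 3*a^4 - 30*a^3 + 3*sqrt(2)*a^3 - 30*sqrt(2)*a^2 + 12*a^2 + 48*sqrt(2)*a + 360*a - 576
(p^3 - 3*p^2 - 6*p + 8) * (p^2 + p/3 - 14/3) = p^5 - 8*p^4/3 - 35*p^3/3 + 20*p^2 + 92*p/3 - 112/3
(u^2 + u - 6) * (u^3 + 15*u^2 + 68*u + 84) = u^5 + 16*u^4 + 77*u^3 + 62*u^2 - 324*u - 504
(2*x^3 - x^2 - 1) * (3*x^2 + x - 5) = 6*x^5 - x^4 - 11*x^3 + 2*x^2 - x + 5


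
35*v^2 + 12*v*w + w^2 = (5*v + w)*(7*v + w)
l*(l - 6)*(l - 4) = l^3 - 10*l^2 + 24*l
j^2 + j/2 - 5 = (j - 2)*(j + 5/2)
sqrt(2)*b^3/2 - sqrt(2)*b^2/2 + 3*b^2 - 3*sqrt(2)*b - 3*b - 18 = (b - 3)*(b + 3*sqrt(2))*(sqrt(2)*b/2 + sqrt(2))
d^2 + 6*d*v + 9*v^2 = (d + 3*v)^2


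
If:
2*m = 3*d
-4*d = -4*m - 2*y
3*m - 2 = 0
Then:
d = 4/9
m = 2/3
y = -4/9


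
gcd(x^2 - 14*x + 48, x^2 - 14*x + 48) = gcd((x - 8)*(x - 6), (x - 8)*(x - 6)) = x^2 - 14*x + 48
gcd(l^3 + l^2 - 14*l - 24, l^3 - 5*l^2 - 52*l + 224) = l - 4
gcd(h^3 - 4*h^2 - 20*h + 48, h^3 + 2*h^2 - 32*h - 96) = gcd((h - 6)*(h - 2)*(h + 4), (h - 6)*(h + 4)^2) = h^2 - 2*h - 24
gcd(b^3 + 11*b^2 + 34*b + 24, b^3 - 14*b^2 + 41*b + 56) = b + 1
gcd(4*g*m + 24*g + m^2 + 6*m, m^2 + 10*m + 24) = m + 6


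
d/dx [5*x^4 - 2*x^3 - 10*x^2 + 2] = 2*x*(10*x^2 - 3*x - 10)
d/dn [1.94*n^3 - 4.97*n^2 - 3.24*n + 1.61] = 5.82*n^2 - 9.94*n - 3.24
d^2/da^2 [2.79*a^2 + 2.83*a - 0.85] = 5.58000000000000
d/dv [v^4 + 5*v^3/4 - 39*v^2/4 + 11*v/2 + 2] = 4*v^3 + 15*v^2/4 - 39*v/2 + 11/2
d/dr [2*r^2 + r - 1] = 4*r + 1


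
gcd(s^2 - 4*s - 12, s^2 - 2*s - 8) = s + 2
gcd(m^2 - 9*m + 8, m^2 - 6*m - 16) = m - 8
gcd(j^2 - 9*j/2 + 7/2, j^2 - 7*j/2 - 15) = 1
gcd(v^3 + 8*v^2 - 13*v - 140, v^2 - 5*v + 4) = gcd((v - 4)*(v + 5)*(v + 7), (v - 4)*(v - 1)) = v - 4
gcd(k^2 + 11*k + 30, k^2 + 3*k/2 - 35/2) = k + 5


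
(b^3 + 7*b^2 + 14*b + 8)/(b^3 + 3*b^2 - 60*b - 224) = (b^2 + 3*b + 2)/(b^2 - b - 56)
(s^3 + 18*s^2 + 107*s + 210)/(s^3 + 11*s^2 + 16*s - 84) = (s + 5)/(s - 2)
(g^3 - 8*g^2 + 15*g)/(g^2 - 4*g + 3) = g*(g - 5)/(g - 1)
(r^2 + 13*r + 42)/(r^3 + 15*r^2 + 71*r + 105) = (r + 6)/(r^2 + 8*r + 15)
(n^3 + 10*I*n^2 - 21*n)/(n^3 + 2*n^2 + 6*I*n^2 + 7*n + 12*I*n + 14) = n*(n + 3*I)/(n^2 + n*(2 - I) - 2*I)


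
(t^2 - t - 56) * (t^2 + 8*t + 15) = t^4 + 7*t^3 - 49*t^2 - 463*t - 840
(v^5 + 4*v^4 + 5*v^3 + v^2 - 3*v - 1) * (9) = 9*v^5 + 36*v^4 + 45*v^3 + 9*v^2 - 27*v - 9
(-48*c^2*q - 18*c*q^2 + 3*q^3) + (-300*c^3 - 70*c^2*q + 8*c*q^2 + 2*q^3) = -300*c^3 - 118*c^2*q - 10*c*q^2 + 5*q^3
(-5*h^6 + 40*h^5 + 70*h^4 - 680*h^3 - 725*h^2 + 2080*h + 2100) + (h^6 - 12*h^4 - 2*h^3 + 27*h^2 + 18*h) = -4*h^6 + 40*h^5 + 58*h^4 - 682*h^3 - 698*h^2 + 2098*h + 2100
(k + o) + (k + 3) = 2*k + o + 3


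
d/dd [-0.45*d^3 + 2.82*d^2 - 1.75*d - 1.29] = -1.35*d^2 + 5.64*d - 1.75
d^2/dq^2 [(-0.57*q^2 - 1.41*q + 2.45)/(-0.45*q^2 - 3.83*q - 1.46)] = (-1.39374*q^3 - 5.22369*q^2 - 30.89367*q - 81.997162)/(0.091125*q^6 + 2.326725*q^5 + 20.689965*q^4 + 71.279747*q^3 + 67.127442*q^2 + 24.492084*q + 3.112136)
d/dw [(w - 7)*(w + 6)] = 2*w - 1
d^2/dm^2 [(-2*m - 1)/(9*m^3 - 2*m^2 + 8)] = 2*(-m^2*(2*m + 1)*(27*m - 4)^2 + (54*m^2 - 8*m + (2*m + 1)*(27*m - 2))*(9*m^3 - 2*m^2 + 8))/(9*m^3 - 2*m^2 + 8)^3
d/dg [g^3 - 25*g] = 3*g^2 - 25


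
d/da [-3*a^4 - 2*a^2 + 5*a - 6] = -12*a^3 - 4*a + 5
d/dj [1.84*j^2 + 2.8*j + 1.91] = 3.68*j + 2.8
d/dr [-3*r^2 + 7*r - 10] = 7 - 6*r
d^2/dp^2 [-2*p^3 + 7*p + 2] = -12*p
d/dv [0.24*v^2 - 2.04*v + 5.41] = 0.48*v - 2.04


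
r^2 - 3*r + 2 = (r - 2)*(r - 1)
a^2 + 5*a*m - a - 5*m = (a - 1)*(a + 5*m)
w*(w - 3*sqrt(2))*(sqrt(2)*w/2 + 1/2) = sqrt(2)*w^3/2 - 5*w^2/2 - 3*sqrt(2)*w/2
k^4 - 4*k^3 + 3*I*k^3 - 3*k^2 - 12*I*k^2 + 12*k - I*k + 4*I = (k - 4)*(k + I)^3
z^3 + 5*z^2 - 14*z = z*(z - 2)*(z + 7)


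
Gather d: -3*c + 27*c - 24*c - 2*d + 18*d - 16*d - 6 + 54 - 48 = 0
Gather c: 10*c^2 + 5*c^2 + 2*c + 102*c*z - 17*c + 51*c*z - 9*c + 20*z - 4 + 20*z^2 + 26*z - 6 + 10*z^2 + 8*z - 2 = 15*c^2 + c*(153*z - 24) + 30*z^2 + 54*z - 12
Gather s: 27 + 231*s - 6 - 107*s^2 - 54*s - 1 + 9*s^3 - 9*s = 9*s^3 - 107*s^2 + 168*s + 20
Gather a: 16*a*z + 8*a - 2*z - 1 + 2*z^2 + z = a*(16*z + 8) + 2*z^2 - z - 1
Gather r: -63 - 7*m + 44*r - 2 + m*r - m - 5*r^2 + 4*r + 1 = -8*m - 5*r^2 + r*(m + 48) - 64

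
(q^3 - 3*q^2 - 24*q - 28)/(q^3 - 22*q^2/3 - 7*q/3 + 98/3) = 3*(q + 2)/(3*q - 7)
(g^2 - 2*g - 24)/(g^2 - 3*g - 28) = (g - 6)/(g - 7)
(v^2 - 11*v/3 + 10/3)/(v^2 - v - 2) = (v - 5/3)/(v + 1)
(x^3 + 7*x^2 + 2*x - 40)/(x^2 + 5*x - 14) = (x^2 + 9*x + 20)/(x + 7)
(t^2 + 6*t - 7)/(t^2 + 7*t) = (t - 1)/t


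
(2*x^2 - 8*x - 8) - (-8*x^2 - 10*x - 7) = 10*x^2 + 2*x - 1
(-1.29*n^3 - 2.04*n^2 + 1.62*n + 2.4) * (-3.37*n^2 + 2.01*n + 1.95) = 4.3473*n^5 + 4.2819*n^4 - 12.0753*n^3 - 8.8098*n^2 + 7.983*n + 4.68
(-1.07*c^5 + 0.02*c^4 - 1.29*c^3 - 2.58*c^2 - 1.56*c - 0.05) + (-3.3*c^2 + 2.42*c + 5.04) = -1.07*c^5 + 0.02*c^4 - 1.29*c^3 - 5.88*c^2 + 0.86*c + 4.99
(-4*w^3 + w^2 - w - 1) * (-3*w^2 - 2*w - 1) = 12*w^5 + 5*w^4 + 5*w^3 + 4*w^2 + 3*w + 1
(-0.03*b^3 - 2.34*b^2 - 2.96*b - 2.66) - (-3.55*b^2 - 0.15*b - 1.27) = -0.03*b^3 + 1.21*b^2 - 2.81*b - 1.39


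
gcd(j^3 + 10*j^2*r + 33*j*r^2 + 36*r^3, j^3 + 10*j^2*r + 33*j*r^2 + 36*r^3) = j^3 + 10*j^2*r + 33*j*r^2 + 36*r^3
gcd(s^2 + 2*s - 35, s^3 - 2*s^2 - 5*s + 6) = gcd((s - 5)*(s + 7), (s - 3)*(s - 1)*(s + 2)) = 1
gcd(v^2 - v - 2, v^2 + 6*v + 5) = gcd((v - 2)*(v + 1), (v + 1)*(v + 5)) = v + 1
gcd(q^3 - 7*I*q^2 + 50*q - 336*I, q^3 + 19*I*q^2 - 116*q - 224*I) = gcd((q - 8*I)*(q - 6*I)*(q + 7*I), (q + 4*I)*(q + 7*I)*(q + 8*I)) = q + 7*I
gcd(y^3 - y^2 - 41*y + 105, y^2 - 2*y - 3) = y - 3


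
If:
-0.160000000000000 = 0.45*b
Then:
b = -0.36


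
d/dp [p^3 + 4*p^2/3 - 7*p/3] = 3*p^2 + 8*p/3 - 7/3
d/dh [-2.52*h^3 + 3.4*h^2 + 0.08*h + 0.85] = -7.56*h^2 + 6.8*h + 0.08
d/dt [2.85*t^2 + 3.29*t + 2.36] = 5.7*t + 3.29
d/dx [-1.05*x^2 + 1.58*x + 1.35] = 1.58 - 2.1*x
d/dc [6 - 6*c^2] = -12*c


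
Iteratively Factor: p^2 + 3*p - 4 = (p - 1)*(p + 4)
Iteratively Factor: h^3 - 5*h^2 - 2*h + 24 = (h - 3)*(h^2 - 2*h - 8) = (h - 4)*(h - 3)*(h + 2)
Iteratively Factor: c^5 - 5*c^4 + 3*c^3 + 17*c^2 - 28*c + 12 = (c - 1)*(c^4 - 4*c^3 - c^2 + 16*c - 12) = (c - 2)*(c - 1)*(c^3 - 2*c^2 - 5*c + 6) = (c - 2)*(c - 1)*(c + 2)*(c^2 - 4*c + 3) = (c - 2)*(c - 1)^2*(c + 2)*(c - 3)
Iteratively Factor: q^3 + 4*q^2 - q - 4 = (q + 4)*(q^2 - 1) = (q + 1)*(q + 4)*(q - 1)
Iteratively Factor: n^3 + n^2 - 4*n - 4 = (n + 2)*(n^2 - n - 2) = (n + 1)*(n + 2)*(n - 2)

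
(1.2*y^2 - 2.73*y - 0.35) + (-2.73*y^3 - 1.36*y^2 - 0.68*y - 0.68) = -2.73*y^3 - 0.16*y^2 - 3.41*y - 1.03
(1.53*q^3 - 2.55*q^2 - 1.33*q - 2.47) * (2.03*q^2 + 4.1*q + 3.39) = 3.1059*q^5 + 1.0965*q^4 - 7.9682*q^3 - 19.1116*q^2 - 14.6357*q - 8.3733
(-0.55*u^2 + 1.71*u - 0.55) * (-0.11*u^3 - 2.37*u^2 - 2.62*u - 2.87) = 0.0605*u^5 + 1.1154*u^4 - 2.5512*u^3 - 1.5982*u^2 - 3.4667*u + 1.5785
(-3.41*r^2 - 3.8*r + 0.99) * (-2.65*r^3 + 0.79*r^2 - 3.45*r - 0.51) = 9.0365*r^5 + 7.3761*r^4 + 6.139*r^3 + 15.6312*r^2 - 1.4775*r - 0.5049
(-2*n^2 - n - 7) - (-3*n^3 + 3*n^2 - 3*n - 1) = 3*n^3 - 5*n^2 + 2*n - 6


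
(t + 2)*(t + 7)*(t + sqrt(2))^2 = t^4 + 2*sqrt(2)*t^3 + 9*t^3 + 16*t^2 + 18*sqrt(2)*t^2 + 18*t + 28*sqrt(2)*t + 28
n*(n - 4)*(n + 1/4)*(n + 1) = n^4 - 11*n^3/4 - 19*n^2/4 - n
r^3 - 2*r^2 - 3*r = r*(r - 3)*(r + 1)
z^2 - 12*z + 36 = (z - 6)^2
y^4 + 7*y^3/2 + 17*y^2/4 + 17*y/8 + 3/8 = (y + 1/2)^2*(y + 1)*(y + 3/2)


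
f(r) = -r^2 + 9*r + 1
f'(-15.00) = 39.00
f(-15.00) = -359.00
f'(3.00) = 3.00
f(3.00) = 19.00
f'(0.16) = 8.68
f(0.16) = 2.41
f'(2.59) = 3.82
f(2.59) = 17.60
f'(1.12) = 6.76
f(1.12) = 9.83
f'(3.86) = 1.28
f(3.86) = 20.84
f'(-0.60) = 10.20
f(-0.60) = -4.76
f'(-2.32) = 13.64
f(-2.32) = -25.26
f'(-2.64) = 14.28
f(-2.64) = -29.73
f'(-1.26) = 11.52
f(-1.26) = -11.93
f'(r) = 9 - 2*r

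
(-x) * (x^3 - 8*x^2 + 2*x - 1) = -x^4 + 8*x^3 - 2*x^2 + x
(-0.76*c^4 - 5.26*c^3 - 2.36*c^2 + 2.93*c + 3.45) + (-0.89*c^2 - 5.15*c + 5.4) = -0.76*c^4 - 5.26*c^3 - 3.25*c^2 - 2.22*c + 8.85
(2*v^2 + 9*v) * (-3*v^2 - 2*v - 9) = -6*v^4 - 31*v^3 - 36*v^2 - 81*v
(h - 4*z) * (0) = 0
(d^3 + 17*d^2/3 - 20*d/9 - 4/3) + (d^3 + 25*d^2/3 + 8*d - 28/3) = 2*d^3 + 14*d^2 + 52*d/9 - 32/3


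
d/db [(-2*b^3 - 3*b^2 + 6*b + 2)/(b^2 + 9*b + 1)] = (-2*b^4 - 36*b^3 - 39*b^2 - 10*b - 12)/(b^4 + 18*b^3 + 83*b^2 + 18*b + 1)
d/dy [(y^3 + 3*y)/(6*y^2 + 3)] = (2*y^4 - 3*y^2 + 3)/(3*(4*y^4 + 4*y^2 + 1))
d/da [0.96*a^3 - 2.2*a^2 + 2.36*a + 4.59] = 2.88*a^2 - 4.4*a + 2.36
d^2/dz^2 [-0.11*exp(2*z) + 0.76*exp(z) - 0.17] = (0.76 - 0.44*exp(z))*exp(z)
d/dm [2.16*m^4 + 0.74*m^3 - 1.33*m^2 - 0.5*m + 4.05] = 8.64*m^3 + 2.22*m^2 - 2.66*m - 0.5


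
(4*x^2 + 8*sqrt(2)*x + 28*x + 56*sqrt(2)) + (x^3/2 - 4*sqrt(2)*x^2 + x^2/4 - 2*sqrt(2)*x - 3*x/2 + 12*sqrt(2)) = x^3/2 - 4*sqrt(2)*x^2 + 17*x^2/4 + 6*sqrt(2)*x + 53*x/2 + 68*sqrt(2)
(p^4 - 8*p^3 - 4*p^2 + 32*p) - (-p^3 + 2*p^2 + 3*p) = p^4 - 7*p^3 - 6*p^2 + 29*p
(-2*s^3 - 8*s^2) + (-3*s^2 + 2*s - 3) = -2*s^3 - 11*s^2 + 2*s - 3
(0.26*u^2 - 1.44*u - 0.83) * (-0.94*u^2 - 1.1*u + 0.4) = -0.2444*u^4 + 1.0676*u^3 + 2.4682*u^2 + 0.337*u - 0.332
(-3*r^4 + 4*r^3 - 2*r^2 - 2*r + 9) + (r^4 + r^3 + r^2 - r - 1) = -2*r^4 + 5*r^3 - r^2 - 3*r + 8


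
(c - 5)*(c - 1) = c^2 - 6*c + 5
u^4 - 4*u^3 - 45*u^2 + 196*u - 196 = (u - 7)*(u - 2)^2*(u + 7)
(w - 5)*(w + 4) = w^2 - w - 20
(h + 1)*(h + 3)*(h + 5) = h^3 + 9*h^2 + 23*h + 15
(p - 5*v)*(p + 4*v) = p^2 - p*v - 20*v^2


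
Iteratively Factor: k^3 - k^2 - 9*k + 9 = (k + 3)*(k^2 - 4*k + 3) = (k - 3)*(k + 3)*(k - 1)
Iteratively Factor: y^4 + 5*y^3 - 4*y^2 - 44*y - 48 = (y + 4)*(y^3 + y^2 - 8*y - 12) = (y - 3)*(y + 4)*(y^2 + 4*y + 4) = (y - 3)*(y + 2)*(y + 4)*(y + 2)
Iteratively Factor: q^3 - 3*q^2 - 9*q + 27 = (q + 3)*(q^2 - 6*q + 9) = (q - 3)*(q + 3)*(q - 3)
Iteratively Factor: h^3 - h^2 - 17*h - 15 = (h + 1)*(h^2 - 2*h - 15) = (h + 1)*(h + 3)*(h - 5)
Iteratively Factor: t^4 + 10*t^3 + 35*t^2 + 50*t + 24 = (t + 2)*(t^3 + 8*t^2 + 19*t + 12) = (t + 1)*(t + 2)*(t^2 + 7*t + 12) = (t + 1)*(t + 2)*(t + 4)*(t + 3)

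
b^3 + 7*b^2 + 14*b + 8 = (b + 1)*(b + 2)*(b + 4)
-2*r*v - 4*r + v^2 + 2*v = (-2*r + v)*(v + 2)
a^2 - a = a*(a - 1)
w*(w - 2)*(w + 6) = w^3 + 4*w^2 - 12*w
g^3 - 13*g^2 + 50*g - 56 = (g - 7)*(g - 4)*(g - 2)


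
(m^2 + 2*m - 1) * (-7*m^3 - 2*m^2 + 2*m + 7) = -7*m^5 - 16*m^4 + 5*m^3 + 13*m^2 + 12*m - 7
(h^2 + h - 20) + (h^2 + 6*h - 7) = 2*h^2 + 7*h - 27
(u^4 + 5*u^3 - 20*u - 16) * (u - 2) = u^5 + 3*u^4 - 10*u^3 - 20*u^2 + 24*u + 32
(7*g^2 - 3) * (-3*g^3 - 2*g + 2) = -21*g^5 - 5*g^3 + 14*g^2 + 6*g - 6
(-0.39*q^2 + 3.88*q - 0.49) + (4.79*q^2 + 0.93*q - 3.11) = 4.4*q^2 + 4.81*q - 3.6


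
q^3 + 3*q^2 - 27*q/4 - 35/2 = (q - 5/2)*(q + 2)*(q + 7/2)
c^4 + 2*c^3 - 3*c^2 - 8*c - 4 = (c - 2)*(c + 1)^2*(c + 2)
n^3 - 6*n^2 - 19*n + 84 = (n - 7)*(n - 3)*(n + 4)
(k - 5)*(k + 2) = k^2 - 3*k - 10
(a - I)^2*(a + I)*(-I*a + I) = -I*a^4 - a^3 + I*a^3 + a^2 - I*a^2 - a + I*a + 1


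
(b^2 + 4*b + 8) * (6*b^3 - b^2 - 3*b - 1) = 6*b^5 + 23*b^4 + 41*b^3 - 21*b^2 - 28*b - 8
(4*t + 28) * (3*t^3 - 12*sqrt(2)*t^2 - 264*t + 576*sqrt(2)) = 12*t^4 - 48*sqrt(2)*t^3 + 84*t^3 - 1056*t^2 - 336*sqrt(2)*t^2 - 7392*t + 2304*sqrt(2)*t + 16128*sqrt(2)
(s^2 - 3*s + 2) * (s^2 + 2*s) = s^4 - s^3 - 4*s^2 + 4*s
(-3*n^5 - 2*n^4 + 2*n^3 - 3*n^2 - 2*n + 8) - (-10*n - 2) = -3*n^5 - 2*n^4 + 2*n^3 - 3*n^2 + 8*n + 10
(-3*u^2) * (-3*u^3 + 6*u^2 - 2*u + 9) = 9*u^5 - 18*u^4 + 6*u^3 - 27*u^2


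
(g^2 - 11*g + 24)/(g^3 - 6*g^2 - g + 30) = (g - 8)/(g^2 - 3*g - 10)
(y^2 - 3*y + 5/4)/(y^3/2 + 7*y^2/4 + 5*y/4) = (4*y^2 - 12*y + 5)/(y*(2*y^2 + 7*y + 5))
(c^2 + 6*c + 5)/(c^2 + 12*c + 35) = (c + 1)/(c + 7)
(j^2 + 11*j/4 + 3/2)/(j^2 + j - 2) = (j + 3/4)/(j - 1)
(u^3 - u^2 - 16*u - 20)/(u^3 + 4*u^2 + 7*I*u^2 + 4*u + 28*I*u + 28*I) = (u - 5)/(u + 7*I)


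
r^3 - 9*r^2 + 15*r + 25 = (r - 5)^2*(r + 1)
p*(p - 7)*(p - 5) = p^3 - 12*p^2 + 35*p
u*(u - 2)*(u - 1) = u^3 - 3*u^2 + 2*u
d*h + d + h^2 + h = (d + h)*(h + 1)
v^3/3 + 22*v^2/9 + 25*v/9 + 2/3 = (v/3 + 1/3)*(v + 1/3)*(v + 6)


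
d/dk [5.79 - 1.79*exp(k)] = -1.79*exp(k)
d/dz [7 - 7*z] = -7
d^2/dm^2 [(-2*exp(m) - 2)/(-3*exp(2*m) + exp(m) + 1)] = (18*exp(3*m) + 78*exp(2*m) + 18*exp(m) + 24)*exp(2*m)/(27*exp(6*m) - 27*exp(5*m) - 18*exp(4*m) + 17*exp(3*m) + 6*exp(2*m) - 3*exp(m) - 1)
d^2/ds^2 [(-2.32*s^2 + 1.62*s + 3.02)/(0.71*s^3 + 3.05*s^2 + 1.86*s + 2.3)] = (-2.339024*s^6 + 4.89985200000002*s^5 + 57.699996*s^4 + 209.860876*s^3 + 258.393852*s^2 + 5.01900000000003*s - 59.880936)/(0.357911*s^9 + 4.612515*s^8 + 22.627203*s^7 + 56.017895*s^6 + 89.160798*s^5 + 114.06687*s^4 + 95.989956*s^3 + 72.27474*s^2 + 29.5182*s + 12.167)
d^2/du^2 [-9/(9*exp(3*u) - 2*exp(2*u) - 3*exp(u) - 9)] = 9*(2*(-27*exp(2*u) + 4*exp(u) + 3)^2*exp(u) + (81*exp(2*u) - 8*exp(u) - 3)*(-9*exp(3*u) + 2*exp(2*u) + 3*exp(u) + 9))*exp(u)/(-9*exp(3*u) + 2*exp(2*u) + 3*exp(u) + 9)^3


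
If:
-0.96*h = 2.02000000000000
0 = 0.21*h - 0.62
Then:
No Solution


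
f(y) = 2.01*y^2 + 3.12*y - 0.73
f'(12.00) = 51.36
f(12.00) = 326.15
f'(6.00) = 27.24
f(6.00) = 90.35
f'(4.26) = 20.25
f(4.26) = 49.04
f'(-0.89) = -0.46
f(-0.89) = -1.91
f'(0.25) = 4.12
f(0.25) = 0.18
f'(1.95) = 10.96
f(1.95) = 13.00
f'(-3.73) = -11.87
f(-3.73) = 15.60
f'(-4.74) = -15.93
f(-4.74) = 29.64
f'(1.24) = 8.10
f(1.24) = 6.23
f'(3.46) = 17.03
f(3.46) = 34.13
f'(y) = 4.02*y + 3.12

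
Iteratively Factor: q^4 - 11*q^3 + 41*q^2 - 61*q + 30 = (q - 1)*(q^3 - 10*q^2 + 31*q - 30) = (q - 3)*(q - 1)*(q^2 - 7*q + 10) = (q - 5)*(q - 3)*(q - 1)*(q - 2)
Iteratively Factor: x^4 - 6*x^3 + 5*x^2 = (x - 5)*(x^3 - x^2) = x*(x - 5)*(x^2 - x) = x^2*(x - 5)*(x - 1)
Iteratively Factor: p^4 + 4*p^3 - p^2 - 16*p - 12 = (p - 2)*(p^3 + 6*p^2 + 11*p + 6) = (p - 2)*(p + 3)*(p^2 + 3*p + 2) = (p - 2)*(p + 1)*(p + 3)*(p + 2)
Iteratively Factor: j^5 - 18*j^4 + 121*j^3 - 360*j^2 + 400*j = (j - 5)*(j^4 - 13*j^3 + 56*j^2 - 80*j) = (j - 5)^2*(j^3 - 8*j^2 + 16*j) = j*(j - 5)^2*(j^2 - 8*j + 16) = j*(j - 5)^2*(j - 4)*(j - 4)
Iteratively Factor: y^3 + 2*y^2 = (y)*(y^2 + 2*y) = y^2*(y + 2)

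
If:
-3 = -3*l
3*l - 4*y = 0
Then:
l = 1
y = 3/4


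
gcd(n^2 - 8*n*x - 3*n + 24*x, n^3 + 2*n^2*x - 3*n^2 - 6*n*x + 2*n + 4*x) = 1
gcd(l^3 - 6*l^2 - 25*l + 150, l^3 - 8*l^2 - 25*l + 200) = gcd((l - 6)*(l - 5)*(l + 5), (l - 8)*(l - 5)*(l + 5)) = l^2 - 25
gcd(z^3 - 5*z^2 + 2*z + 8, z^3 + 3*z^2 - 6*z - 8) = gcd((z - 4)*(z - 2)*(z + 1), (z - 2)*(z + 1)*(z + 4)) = z^2 - z - 2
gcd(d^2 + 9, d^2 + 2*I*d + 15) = d - 3*I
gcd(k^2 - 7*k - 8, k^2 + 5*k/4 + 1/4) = k + 1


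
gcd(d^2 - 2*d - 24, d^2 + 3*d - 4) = d + 4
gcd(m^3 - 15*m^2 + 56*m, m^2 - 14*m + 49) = m - 7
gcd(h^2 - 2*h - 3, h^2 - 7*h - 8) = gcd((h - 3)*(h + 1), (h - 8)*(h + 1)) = h + 1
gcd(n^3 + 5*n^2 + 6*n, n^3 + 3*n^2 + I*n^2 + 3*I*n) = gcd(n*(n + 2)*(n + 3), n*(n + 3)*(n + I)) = n^2 + 3*n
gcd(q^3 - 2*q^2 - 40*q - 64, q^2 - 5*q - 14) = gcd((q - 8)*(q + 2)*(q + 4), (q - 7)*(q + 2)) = q + 2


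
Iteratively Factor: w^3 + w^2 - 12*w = (w + 4)*(w^2 - 3*w) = w*(w + 4)*(w - 3)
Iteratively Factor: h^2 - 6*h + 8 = (h - 2)*(h - 4)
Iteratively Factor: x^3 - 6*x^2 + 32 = (x + 2)*(x^2 - 8*x + 16) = (x - 4)*(x + 2)*(x - 4)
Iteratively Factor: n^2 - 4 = (n + 2)*(n - 2)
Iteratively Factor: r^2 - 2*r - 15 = (r - 5)*(r + 3)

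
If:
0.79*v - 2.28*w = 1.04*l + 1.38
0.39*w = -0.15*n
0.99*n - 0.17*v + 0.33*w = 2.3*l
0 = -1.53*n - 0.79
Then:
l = -0.33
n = -0.52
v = 1.88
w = 0.20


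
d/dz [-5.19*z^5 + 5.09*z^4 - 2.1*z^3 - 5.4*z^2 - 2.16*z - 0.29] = -25.95*z^4 + 20.36*z^3 - 6.3*z^2 - 10.8*z - 2.16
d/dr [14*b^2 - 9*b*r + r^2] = -9*b + 2*r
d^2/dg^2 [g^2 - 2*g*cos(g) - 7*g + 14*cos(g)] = 2*g*cos(g) + 4*sin(g) - 14*cos(g) + 2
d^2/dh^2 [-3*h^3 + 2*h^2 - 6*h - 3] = 4 - 18*h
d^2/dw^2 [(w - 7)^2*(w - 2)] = 6*w - 32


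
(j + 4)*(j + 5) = j^2 + 9*j + 20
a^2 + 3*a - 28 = (a - 4)*(a + 7)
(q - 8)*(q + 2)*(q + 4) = q^3 - 2*q^2 - 40*q - 64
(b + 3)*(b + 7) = b^2 + 10*b + 21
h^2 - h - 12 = (h - 4)*(h + 3)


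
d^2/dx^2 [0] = 0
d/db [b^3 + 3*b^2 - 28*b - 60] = 3*b^2 + 6*b - 28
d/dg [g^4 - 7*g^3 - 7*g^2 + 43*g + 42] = 4*g^3 - 21*g^2 - 14*g + 43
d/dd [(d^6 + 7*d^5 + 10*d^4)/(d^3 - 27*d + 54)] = d^3*(3*d^4 + 23*d^3 - 56*d^2 - 600*d - 720)/(d^5 + 3*d^4 - 45*d^3 - 27*d^2 + 648*d - 972)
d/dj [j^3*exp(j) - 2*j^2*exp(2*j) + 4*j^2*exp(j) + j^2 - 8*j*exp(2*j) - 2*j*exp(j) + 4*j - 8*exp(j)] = j^3*exp(j) - 4*j^2*exp(2*j) + 7*j^2*exp(j) - 20*j*exp(2*j) + 6*j*exp(j) + 2*j - 8*exp(2*j) - 10*exp(j) + 4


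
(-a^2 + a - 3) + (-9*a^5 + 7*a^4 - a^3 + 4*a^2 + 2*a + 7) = -9*a^5 + 7*a^4 - a^3 + 3*a^2 + 3*a + 4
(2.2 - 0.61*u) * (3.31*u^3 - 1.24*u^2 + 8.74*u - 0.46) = -2.0191*u^4 + 8.0384*u^3 - 8.0594*u^2 + 19.5086*u - 1.012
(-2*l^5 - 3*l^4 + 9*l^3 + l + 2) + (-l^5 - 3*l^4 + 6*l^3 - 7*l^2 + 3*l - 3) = -3*l^5 - 6*l^4 + 15*l^3 - 7*l^2 + 4*l - 1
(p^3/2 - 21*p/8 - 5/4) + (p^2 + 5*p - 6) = p^3/2 + p^2 + 19*p/8 - 29/4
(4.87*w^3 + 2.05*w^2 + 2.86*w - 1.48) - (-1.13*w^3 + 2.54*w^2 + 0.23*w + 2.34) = 6.0*w^3 - 0.49*w^2 + 2.63*w - 3.82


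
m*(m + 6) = m^2 + 6*m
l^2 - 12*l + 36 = (l - 6)^2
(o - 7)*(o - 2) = o^2 - 9*o + 14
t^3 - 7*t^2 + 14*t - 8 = (t - 4)*(t - 2)*(t - 1)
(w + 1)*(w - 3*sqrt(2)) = w^2 - 3*sqrt(2)*w + w - 3*sqrt(2)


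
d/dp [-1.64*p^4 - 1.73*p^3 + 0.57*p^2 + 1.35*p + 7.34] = -6.56*p^3 - 5.19*p^2 + 1.14*p + 1.35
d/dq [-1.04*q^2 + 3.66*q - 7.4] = 3.66 - 2.08*q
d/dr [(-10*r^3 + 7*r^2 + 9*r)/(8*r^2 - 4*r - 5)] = 5*(-16*r^4 + 16*r^3 + 10*r^2 - 14*r - 9)/(64*r^4 - 64*r^3 - 64*r^2 + 40*r + 25)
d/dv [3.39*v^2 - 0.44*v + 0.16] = 6.78*v - 0.44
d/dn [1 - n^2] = -2*n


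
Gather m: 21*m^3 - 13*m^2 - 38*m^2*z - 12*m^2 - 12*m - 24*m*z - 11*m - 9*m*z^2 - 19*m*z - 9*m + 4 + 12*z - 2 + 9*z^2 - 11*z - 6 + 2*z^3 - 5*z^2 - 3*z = 21*m^3 + m^2*(-38*z - 25) + m*(-9*z^2 - 43*z - 32) + 2*z^3 + 4*z^2 - 2*z - 4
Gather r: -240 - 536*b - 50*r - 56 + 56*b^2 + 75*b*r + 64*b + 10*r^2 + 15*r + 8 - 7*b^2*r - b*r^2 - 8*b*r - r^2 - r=56*b^2 - 472*b + r^2*(9 - b) + r*(-7*b^2 + 67*b - 36) - 288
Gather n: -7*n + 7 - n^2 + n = -n^2 - 6*n + 7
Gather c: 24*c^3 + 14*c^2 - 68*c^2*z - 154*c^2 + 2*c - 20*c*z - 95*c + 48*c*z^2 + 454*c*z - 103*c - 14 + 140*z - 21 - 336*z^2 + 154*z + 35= 24*c^3 + c^2*(-68*z - 140) + c*(48*z^2 + 434*z - 196) - 336*z^2 + 294*z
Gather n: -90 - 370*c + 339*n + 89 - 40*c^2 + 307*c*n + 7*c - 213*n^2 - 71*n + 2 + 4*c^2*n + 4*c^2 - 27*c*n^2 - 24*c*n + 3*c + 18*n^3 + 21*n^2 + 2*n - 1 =-36*c^2 - 360*c + 18*n^3 + n^2*(-27*c - 192) + n*(4*c^2 + 283*c + 270)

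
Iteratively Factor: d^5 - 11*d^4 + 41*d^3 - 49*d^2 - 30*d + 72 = (d - 2)*(d^4 - 9*d^3 + 23*d^2 - 3*d - 36) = (d - 2)*(d + 1)*(d^3 - 10*d^2 + 33*d - 36) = (d - 3)*(d - 2)*(d + 1)*(d^2 - 7*d + 12) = (d - 4)*(d - 3)*(d - 2)*(d + 1)*(d - 3)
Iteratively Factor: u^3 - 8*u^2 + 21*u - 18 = (u - 2)*(u^2 - 6*u + 9) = (u - 3)*(u - 2)*(u - 3)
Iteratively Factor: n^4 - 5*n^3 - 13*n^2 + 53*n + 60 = (n + 1)*(n^3 - 6*n^2 - 7*n + 60) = (n + 1)*(n + 3)*(n^2 - 9*n + 20) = (n - 5)*(n + 1)*(n + 3)*(n - 4)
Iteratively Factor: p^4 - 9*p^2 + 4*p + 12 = (p + 3)*(p^3 - 3*p^2 + 4) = (p - 2)*(p + 3)*(p^2 - p - 2) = (p - 2)*(p + 1)*(p + 3)*(p - 2)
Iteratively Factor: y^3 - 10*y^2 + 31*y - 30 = (y - 5)*(y^2 - 5*y + 6) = (y - 5)*(y - 3)*(y - 2)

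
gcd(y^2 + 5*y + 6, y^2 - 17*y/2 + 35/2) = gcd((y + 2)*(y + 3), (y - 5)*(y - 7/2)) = 1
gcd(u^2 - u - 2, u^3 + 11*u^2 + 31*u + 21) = u + 1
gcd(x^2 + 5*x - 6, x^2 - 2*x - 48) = x + 6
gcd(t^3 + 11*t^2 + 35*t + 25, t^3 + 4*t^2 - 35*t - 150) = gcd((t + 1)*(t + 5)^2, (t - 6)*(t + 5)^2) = t^2 + 10*t + 25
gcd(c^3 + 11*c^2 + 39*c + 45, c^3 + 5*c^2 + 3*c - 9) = c^2 + 6*c + 9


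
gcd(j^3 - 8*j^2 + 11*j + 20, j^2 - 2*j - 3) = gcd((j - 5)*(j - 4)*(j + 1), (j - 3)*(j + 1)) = j + 1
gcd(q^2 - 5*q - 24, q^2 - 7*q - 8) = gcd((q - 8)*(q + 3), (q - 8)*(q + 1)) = q - 8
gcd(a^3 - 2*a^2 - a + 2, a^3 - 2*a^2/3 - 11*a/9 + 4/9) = a + 1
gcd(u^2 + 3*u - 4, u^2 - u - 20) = u + 4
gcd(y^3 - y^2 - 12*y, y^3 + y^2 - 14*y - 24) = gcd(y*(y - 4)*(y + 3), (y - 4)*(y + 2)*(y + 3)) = y^2 - y - 12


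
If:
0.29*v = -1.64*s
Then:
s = -0.176829268292683*v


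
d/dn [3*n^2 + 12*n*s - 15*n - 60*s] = 6*n + 12*s - 15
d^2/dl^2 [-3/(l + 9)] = -6/(l + 9)^3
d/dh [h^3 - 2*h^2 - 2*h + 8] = 3*h^2 - 4*h - 2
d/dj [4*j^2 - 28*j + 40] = 8*j - 28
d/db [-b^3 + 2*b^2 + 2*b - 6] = -3*b^2 + 4*b + 2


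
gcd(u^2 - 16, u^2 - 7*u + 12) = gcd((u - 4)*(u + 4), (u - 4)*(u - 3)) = u - 4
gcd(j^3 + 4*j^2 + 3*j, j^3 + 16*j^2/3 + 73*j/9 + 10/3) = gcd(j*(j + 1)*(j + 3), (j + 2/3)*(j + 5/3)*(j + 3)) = j + 3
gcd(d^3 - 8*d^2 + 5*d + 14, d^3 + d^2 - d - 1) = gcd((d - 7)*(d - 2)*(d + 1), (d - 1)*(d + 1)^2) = d + 1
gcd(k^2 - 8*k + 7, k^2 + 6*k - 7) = k - 1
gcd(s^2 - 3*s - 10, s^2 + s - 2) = s + 2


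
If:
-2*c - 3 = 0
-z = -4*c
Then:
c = -3/2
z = -6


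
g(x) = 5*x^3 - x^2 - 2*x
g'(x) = 15*x^2 - 2*x - 2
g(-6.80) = -1604.80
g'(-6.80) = 705.20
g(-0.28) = 0.37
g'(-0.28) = -0.26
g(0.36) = -0.62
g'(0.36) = -0.78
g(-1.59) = -19.45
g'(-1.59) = 39.10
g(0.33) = -0.59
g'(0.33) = -1.03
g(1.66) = 16.80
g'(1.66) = 36.01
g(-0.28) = 0.37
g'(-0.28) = -0.26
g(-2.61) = -90.49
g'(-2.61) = 105.40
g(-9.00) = -3708.00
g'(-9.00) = 1231.00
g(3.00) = 120.00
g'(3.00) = 127.00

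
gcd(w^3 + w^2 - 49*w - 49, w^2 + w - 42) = w + 7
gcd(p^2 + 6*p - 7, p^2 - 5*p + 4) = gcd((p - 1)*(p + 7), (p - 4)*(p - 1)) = p - 1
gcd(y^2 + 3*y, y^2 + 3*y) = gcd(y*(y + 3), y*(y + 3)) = y^2 + 3*y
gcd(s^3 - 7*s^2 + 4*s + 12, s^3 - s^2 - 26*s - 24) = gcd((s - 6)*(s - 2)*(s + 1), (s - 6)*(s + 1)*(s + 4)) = s^2 - 5*s - 6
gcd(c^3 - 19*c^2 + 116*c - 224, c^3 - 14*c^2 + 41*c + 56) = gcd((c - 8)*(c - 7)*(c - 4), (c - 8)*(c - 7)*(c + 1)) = c^2 - 15*c + 56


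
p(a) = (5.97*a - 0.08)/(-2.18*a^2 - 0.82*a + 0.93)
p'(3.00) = 0.27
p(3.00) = -0.84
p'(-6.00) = 0.09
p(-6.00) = 0.49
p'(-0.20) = 6.00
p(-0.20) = -1.27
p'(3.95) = 0.16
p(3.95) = -0.65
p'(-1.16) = 21.14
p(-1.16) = 6.66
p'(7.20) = 0.05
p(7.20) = -0.36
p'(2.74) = 0.33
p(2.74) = -0.92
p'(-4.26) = 0.20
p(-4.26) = 0.73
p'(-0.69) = 56.87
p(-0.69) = -9.17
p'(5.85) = 0.07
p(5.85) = -0.44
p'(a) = (4.36*a + 0.82)*(5.97*a - 0.08)/(-2.18*a^2 - 0.82*a + 0.93)^2 + 5.97/(-2.18*a^2 - 0.82*a + 0.93)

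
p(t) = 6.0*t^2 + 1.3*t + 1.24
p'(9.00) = 109.30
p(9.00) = 498.94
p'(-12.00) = -142.70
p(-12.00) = 849.64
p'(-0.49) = -4.58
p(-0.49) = 2.04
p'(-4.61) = -54.02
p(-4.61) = 122.76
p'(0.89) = 11.98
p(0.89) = 7.15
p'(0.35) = 5.50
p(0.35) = 2.43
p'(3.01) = 37.42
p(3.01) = 59.51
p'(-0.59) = -5.78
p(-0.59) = 2.56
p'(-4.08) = -47.66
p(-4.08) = 95.81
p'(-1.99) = -22.58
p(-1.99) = 22.41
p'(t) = 12.0*t + 1.3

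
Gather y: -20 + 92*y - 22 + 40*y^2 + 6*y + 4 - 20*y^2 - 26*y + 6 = 20*y^2 + 72*y - 32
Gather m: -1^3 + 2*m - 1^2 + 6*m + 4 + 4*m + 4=12*m + 6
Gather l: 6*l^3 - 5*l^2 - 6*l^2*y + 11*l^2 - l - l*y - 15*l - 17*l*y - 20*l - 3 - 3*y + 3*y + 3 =6*l^3 + l^2*(6 - 6*y) + l*(-18*y - 36)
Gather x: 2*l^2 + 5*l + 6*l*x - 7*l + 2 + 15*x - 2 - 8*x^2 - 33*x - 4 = 2*l^2 - 2*l - 8*x^2 + x*(6*l - 18) - 4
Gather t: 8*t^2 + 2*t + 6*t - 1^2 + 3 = 8*t^2 + 8*t + 2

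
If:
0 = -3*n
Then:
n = 0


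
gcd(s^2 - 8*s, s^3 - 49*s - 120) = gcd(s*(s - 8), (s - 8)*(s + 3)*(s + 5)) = s - 8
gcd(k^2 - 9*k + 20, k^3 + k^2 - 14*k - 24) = k - 4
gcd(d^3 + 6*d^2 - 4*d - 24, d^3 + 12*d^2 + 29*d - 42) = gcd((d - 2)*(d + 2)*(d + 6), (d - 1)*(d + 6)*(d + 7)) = d + 6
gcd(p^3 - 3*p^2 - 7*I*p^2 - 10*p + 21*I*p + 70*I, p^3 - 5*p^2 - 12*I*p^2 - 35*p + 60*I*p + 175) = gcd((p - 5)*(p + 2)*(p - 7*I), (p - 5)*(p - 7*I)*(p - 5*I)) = p^2 + p*(-5 - 7*I) + 35*I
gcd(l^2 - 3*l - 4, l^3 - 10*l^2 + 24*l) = l - 4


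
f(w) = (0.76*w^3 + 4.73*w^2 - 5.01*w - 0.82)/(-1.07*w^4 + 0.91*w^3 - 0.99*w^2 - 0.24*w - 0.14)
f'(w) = (2.28*w^2 + 9.46*w - 5.01)/(-1.07*w^4 + 0.91*w^3 - 0.99*w^2 - 0.24*w - 0.14) + (0.76*w^3 + 4.73*w^2 - 5.01*w - 0.82)*(4.28*w^3 - 2.73*w^2 + 1.98*w + 0.24)/(-1.07*w^4 + 0.91*w^3 - 0.99*w^2 - 0.24*w - 0.14)^2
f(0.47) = 4.78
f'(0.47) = -11.12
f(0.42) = 5.33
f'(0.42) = -11.02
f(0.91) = 0.73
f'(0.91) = -6.25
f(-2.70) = -0.40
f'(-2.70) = -0.36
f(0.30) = 6.58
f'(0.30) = -9.34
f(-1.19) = -2.14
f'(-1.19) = -3.08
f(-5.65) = -0.03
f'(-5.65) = -0.03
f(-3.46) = -0.21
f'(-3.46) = -0.17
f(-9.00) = 0.02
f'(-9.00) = -0.01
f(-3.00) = -0.30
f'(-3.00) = -0.26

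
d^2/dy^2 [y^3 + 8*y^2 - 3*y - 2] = 6*y + 16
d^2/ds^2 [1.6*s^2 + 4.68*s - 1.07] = 3.20000000000000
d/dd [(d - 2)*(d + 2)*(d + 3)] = 3*d^2 + 6*d - 4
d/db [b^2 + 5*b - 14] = 2*b + 5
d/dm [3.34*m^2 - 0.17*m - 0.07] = 6.68*m - 0.17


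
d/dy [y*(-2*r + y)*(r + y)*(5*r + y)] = -10*r^3 - 14*r^2*y + 12*r*y^2 + 4*y^3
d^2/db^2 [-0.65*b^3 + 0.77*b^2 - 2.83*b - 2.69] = 1.54 - 3.9*b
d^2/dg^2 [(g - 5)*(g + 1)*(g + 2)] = 6*g - 4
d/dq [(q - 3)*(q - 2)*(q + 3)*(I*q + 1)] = 4*I*q^3 + q^2*(3 - 6*I) + q*(-4 - 18*I) - 9 + 18*I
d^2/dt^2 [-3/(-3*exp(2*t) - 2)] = (108*exp(2*t) - 72)*exp(2*t)/(3*exp(2*t) + 2)^3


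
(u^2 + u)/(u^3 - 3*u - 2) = u/(u^2 - u - 2)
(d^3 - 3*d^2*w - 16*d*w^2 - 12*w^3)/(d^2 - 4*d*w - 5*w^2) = (-d^2 + 4*d*w + 12*w^2)/(-d + 5*w)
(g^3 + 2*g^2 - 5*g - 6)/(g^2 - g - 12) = (g^2 - g - 2)/(g - 4)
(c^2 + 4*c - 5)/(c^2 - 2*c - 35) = (c - 1)/(c - 7)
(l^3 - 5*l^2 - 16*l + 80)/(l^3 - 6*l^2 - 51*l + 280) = (l^2 - 16)/(l^2 - l - 56)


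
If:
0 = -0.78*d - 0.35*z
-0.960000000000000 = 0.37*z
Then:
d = 1.16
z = -2.59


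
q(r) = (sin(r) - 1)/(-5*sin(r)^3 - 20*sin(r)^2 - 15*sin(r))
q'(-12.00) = -0.13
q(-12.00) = 0.03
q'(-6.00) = -0.71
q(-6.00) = 0.12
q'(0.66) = -0.09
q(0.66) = 0.02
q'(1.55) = -0.00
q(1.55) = 0.00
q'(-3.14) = 26282.27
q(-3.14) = -42.01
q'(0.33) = -0.50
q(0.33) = 0.09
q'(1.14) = -0.01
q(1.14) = 0.00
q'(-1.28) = 32.50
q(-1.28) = -4.77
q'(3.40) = 0.66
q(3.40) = -0.48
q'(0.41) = -0.30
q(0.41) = 0.06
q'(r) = (sin(r) - 1)*(15*sin(r)^2*cos(r) + 40*sin(r)*cos(r) + 15*cos(r))/(-5*sin(r)^3 - 20*sin(r)^2 - 15*sin(r))^2 + cos(r)/(-5*sin(r)^3 - 20*sin(r)^2 - 15*sin(r)) = (2*sin(r)^3 + sin(r)^2 - 8*sin(r) - 3)*cos(r)/(5*(sin(r) + 1)^2*(sin(r) + 3)^2*sin(r)^2)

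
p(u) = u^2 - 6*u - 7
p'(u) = 2*u - 6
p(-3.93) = 32.02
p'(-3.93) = -13.86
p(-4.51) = 40.40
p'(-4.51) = -15.02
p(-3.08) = 20.97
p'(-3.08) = -12.16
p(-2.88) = 18.57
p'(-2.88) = -11.76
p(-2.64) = 15.81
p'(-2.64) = -11.28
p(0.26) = -8.49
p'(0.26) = -5.48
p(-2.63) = 15.70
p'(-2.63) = -11.26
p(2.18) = -15.33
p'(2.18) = -1.64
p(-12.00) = 209.00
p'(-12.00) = -30.00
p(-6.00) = 65.00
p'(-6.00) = -18.00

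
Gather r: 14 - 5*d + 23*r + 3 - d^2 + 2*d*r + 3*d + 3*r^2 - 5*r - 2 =-d^2 - 2*d + 3*r^2 + r*(2*d + 18) + 15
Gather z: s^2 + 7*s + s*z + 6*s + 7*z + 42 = s^2 + 13*s + z*(s + 7) + 42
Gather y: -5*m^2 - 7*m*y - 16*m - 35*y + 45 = -5*m^2 - 16*m + y*(-7*m - 35) + 45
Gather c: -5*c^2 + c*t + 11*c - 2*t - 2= -5*c^2 + c*(t + 11) - 2*t - 2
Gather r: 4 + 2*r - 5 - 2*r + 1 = 0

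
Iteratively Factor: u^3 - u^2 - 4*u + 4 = (u - 1)*(u^2 - 4) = (u - 1)*(u + 2)*(u - 2)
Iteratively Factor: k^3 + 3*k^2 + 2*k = (k)*(k^2 + 3*k + 2) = k*(k + 2)*(k + 1)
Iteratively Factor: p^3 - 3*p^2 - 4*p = (p - 4)*(p^2 + p) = (p - 4)*(p + 1)*(p)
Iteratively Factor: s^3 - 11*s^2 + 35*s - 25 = (s - 5)*(s^2 - 6*s + 5) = (s - 5)*(s - 1)*(s - 5)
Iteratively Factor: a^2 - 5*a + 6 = (a - 3)*(a - 2)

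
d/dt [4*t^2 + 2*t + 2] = 8*t + 2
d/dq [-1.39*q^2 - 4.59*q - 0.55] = -2.78*q - 4.59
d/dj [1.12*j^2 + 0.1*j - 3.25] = 2.24*j + 0.1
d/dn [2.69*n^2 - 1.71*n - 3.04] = 5.38*n - 1.71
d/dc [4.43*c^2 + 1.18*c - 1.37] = 8.86*c + 1.18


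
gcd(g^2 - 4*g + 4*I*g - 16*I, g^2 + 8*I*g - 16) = g + 4*I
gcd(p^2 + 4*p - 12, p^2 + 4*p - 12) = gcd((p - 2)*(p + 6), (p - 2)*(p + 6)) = p^2 + 4*p - 12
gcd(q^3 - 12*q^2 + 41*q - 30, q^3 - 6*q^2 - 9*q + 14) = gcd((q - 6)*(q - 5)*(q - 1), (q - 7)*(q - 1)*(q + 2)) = q - 1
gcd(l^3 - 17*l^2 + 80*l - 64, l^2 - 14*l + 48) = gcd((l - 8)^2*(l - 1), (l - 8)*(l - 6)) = l - 8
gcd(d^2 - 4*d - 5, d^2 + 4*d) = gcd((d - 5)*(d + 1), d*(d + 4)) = 1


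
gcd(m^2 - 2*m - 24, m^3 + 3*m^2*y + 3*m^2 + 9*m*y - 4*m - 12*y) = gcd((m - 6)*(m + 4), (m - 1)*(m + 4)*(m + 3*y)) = m + 4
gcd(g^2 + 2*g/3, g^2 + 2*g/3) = g^2 + 2*g/3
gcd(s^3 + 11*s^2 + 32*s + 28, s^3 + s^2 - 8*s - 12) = s^2 + 4*s + 4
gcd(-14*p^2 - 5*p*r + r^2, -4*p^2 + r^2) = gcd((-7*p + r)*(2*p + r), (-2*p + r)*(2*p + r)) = 2*p + r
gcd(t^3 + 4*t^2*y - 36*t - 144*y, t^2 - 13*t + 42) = t - 6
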